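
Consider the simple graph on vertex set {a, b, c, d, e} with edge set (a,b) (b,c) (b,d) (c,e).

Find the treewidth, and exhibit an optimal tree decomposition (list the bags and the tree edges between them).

Treewidth 1.
Bags: B1 = {b, c}  B2 = {b, d}  B3 = {a, b}  B4 = {c, e}
Tree: B1–B2, B1–B3, B1–B4

Each bag holds 2 vertices, so the decomposition has width 1, which upper-bounds the treewidth. Since G has at least one edge (e.g. c–b), it is not an edgeless graph, so tw(G) ≥ 1. The upper and lower bounds meet at 1, so that is the treewidth.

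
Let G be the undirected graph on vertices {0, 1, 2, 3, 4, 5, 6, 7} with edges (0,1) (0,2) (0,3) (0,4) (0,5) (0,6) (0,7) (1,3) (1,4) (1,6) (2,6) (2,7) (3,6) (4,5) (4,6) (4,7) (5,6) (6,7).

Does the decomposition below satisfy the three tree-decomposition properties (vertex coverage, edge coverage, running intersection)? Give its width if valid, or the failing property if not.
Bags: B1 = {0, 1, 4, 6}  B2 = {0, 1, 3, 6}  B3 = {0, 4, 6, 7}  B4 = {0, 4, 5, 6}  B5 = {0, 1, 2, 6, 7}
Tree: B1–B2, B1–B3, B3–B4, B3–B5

A tree decomposition must satisfy three properties: every vertex lies in some bag; for every edge, both endpoints lie together in some bag; and for every vertex, the bags containing it form a connected subtree. Here bags containing vertex 1 are not connected in the tree, so the decomposition is invalid.

No — bags containing vertex 1 are not connected in the tree.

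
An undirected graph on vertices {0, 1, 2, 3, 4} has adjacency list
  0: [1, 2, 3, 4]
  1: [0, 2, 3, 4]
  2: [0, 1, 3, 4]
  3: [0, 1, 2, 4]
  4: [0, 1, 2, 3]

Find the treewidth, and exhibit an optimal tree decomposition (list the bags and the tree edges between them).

Treewidth 4.
One such decomposition:
Bags: B1 = {0, 1, 2, 3, 4}
Tree: (single bag)

A single bag containing all 5 vertices is trivially a valid decomposition of width 4. For the lower bound, the 5 vertices {0, 1, 2, 3, 4} are pairwise adjacent, and any tree decomposition puts a clique entirely inside one bag — forcing width ≥ 4. The upper and lower bounds meet at 4, so that is the treewidth.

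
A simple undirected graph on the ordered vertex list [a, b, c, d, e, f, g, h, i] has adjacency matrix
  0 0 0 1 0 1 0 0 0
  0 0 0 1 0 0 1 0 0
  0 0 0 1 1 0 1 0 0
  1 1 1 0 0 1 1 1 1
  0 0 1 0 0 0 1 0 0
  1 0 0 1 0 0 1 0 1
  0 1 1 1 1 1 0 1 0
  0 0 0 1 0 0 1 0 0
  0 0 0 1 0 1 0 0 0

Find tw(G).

2

A width-2 tree decomposition is:
Bags: B1 = {b, d, g}  B2 = {d, g, h}  B3 = {c, d, g}  B4 = {d, f, g}  B5 = {c, e, g}  B6 = {d, f, i}  B7 = {a, d, f}
Tree: B1–B2, B2–B3, B3–B4, B3–B5, B4–B6, B6–B7
Every bag has size at most 3, so the width is 3 − 1 = 2 and tw(G) ≤ 2. For the lower bound, the 3 vertices {d, g, h} are pairwise adjacent, and any tree decomposition puts a clique entirely inside one bag — forcing width ≥ 2. Combining the bounds, tw(G) = 2.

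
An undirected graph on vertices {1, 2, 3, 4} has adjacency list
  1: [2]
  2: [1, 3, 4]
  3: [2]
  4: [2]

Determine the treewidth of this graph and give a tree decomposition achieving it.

Treewidth 1.
One optimal decomposition is:
Bags: B1 = {2, 3}  B2 = {2, 4}  B3 = {1, 2}
Tree: B1–B2, B2–B3

Every bag has size at most 2, so the width is 2 − 1 = 1 and tw(G) ≤ 1. G has an edge, so its treewidth is at least 1. The upper and lower bounds meet at 1, so that is the treewidth.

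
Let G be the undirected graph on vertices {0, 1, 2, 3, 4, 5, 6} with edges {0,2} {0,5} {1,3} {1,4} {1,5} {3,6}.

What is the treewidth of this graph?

1

A width-1 tree decomposition is:
Bags: B1 = {1, 5}  B2 = {1, 3}  B3 = {1, 4}  B4 = {3, 6}  B5 = {0, 5}  B6 = {0, 2}
Tree: B1–B2, B1–B3, B2–B4, B1–B5, B5–B6
Every bag has size at most 2, so the width is 2 − 1 = 1 and tw(G) ≤ 1. Since G has at least one edge (e.g. 1–5), it is not an edgeless graph, so tw(G) ≥ 1. Combining the bounds, tw(G) = 1.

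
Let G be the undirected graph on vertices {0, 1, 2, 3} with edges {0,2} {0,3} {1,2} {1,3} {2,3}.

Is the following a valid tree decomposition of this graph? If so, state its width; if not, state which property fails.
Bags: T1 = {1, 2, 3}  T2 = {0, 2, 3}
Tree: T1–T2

Yes; width 2.

Checking the three conditions: (i) the bags cover all of {0, 1, 2, 3}; (ii) for each edge, some bag contains both endpoints; (iii) the bags containing any fixed vertex form a subtree. All hold, so the decomposition is valid with width 3 − 1 = 2.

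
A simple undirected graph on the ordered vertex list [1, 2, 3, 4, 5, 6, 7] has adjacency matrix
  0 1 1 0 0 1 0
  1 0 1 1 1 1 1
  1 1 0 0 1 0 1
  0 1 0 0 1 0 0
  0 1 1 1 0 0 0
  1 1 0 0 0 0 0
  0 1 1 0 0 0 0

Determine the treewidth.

2

A width-2 tree decomposition is:
Bags: B1 = {2, 3, 5}  B2 = {1, 2, 3}  B3 = {2, 4, 5}  B4 = {1, 2, 6}  B5 = {2, 3, 7}
Tree: B1–B2, B1–B3, B2–B4, B1–B5
Each bag holds 3 vertices, so the decomposition has width 2, which upper-bounds the treewidth. On the other hand G contains the 3-clique {1, 2, 3}. A clique must lie in a single bag of any decomposition, so no decomposition can have width below 2. Combining the bounds, tw(G) = 2.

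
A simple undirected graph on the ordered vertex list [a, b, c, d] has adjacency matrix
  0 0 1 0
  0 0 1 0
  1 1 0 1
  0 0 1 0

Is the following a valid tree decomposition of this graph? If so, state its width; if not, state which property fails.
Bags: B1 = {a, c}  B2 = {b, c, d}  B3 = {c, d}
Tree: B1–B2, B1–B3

No — bags containing vertex d are not connected in the tree.

A tree decomposition must satisfy three properties: every vertex lies in some bag; for every edge, both endpoints lie together in some bag; and for every vertex, the bags containing it form a connected subtree. Here bags containing vertex d are not connected in the tree, so the decomposition is invalid.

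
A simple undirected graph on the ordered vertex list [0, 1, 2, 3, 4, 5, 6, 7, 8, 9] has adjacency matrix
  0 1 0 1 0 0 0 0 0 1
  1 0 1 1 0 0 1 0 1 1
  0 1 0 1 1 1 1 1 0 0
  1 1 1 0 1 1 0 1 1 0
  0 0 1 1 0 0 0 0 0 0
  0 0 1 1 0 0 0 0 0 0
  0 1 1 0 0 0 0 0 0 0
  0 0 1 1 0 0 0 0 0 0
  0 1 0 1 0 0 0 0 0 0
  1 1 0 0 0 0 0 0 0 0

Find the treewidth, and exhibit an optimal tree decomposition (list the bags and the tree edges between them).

Treewidth 2.
One optimal decomposition is:
Bags: B1 = {0, 1, 9}  B2 = {0, 1, 3}  B3 = {1, 2, 3}  B4 = {1, 3, 8}  B5 = {2, 3, 4}  B6 = {1, 2, 6}  B7 = {2, 3, 5}  B8 = {2, 3, 7}
Tree: B1–B2, B2–B3, B2–B4, B3–B5, B3–B6, B3–B7, B3–B8

The largest bag has 3 vertices, giving width 2; this decomposition certifies tw(G) ≤ 2. On the other hand G contains the 3-clique {0, 1, 9}. A clique must lie in a single bag of any decomposition, so no decomposition can have width below 2. The upper and lower bounds meet at 2, so that is the treewidth.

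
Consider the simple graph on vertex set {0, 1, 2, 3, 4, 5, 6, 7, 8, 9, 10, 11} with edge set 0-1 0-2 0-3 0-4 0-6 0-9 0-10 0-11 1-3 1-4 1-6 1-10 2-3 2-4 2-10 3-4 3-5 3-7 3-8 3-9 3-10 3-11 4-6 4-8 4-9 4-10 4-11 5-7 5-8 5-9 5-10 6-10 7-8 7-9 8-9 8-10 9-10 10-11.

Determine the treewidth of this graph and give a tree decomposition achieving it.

Treewidth 4.
One optimal decomposition is:
Bags: B1 = {0, 2, 3, 4, 10}  B2 = {0, 3, 4, 9, 10}  B3 = {3, 4, 8, 9, 10}  B4 = {3, 5, 8, 9, 10}  B5 = {0, 1, 3, 4, 10}  B6 = {0, 3, 4, 10, 11}  B7 = {0, 1, 4, 6, 10}  B8 = {3, 5, 7, 8, 9}
Tree: B1–B2, B2–B3, B3–B4, B2–B5, B2–B6, B5–B7, B4–B8

Every bag has size at most 5, so the width is 5 − 1 = 4 and tw(G) ≤ 4. On the other hand G contains the 5-clique {0, 1, 3, 4, 10}. A clique must lie in a single bag of any decomposition, so no decomposition can have width below 4. Hence tw(G) = 4 exactly.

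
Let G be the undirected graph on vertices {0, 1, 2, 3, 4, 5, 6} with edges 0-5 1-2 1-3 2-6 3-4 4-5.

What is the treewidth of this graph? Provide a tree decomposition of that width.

The largest bag has 2 vertices, giving width 1; this decomposition certifies tw(G) ≤ 1. G has an edge, so its treewidth is at least 1. Combining the bounds, tw(G) = 1.

Treewidth 1.
One optimal decomposition is:
Bags: B1 = {2, 6}  B2 = {1, 2}  B3 = {1, 3}  B4 = {3, 4}  B5 = {4, 5}  B6 = {0, 5}
Tree: B1–B2, B2–B3, B3–B4, B4–B5, B5–B6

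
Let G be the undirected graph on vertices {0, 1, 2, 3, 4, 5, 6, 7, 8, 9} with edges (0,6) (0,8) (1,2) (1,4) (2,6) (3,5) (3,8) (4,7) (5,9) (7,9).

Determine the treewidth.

A width-2 tree decomposition is:
Bags: B1 = {1, 2, 4}  B2 = {2, 4, 7}  B3 = {2, 7, 9}  B4 = {2, 5, 9}  B5 = {2, 3, 5}  B6 = {2, 3, 8}  B7 = {0, 2, 8}  B8 = {0, 2, 6}
Tree: B1–B2, B2–B3, B3–B4, B4–B5, B5–B6, B6–B7, B7–B8
Each bag holds 3 vertices, so the decomposition has width 2, which upper-bounds the treewidth. Since 2–1–4–7–9–5–3–8–0–6–2 is a cycle in G, G is not acyclic. Forests are exactly the graphs of treewidth ≤ 1, so tw(G) ≥ 2. Combining the bounds, tw(G) = 2.

2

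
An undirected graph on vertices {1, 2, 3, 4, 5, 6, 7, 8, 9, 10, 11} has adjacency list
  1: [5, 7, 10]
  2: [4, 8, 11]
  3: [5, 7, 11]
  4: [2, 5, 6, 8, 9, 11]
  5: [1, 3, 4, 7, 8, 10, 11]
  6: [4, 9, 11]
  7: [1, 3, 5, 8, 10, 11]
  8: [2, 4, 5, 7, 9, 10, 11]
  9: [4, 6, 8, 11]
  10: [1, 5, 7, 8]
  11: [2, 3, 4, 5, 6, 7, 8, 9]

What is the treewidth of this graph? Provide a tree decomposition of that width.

The largest bag has 4 vertices, giving width 3; this decomposition certifies tw(G) ≤ 3. Conversely, {1, 5, 7, 10} is a clique of size 4, and the vertices of any clique must share a bag in every tree decomposition; so some bag has ≥ 4 vertices and tw(G) ≥ 3. Hence tw(G) = 3 exactly.

Treewidth 3.
One optimal decomposition is:
Bags: B1 = {5, 7, 8, 10}  B2 = {5, 7, 8, 11}  B3 = {4, 5, 8, 11}  B4 = {2, 4, 8, 11}  B5 = {4, 8, 9, 11}  B6 = {3, 5, 7, 11}  B7 = {1, 5, 7, 10}  B8 = {4, 6, 9, 11}
Tree: B1–B2, B2–B3, B3–B4, B3–B5, B2–B6, B1–B7, B5–B8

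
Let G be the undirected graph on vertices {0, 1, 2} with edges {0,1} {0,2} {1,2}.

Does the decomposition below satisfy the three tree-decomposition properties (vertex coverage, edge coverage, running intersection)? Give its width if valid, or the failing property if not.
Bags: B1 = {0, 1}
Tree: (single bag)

A tree decomposition must satisfy three properties: every vertex lies in some bag; for every edge, both endpoints lie together in some bag; and for every vertex, the bags containing it form a connected subtree. Here vertex 2 appears in no bag, so the decomposition is invalid.

No — vertex 2 appears in no bag.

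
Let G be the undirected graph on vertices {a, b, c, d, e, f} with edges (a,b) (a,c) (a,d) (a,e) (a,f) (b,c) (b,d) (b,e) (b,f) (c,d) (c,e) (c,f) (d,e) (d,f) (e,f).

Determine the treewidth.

A width-5 tree decomposition is:
Bags: B1 = {a, b, c, d, e, f}
Tree: (single bag)
With just one bag of size 6, the width is 6 − 1 = 5, so tw(G) ≤ 5. Conversely, {a, b, c, d, e, f} is a clique of size 6, and the vertices of any clique must share a bag in every tree decomposition; so some bag has ≥ 6 vertices and tw(G) ≥ 5. Combining the bounds, tw(G) = 5.

5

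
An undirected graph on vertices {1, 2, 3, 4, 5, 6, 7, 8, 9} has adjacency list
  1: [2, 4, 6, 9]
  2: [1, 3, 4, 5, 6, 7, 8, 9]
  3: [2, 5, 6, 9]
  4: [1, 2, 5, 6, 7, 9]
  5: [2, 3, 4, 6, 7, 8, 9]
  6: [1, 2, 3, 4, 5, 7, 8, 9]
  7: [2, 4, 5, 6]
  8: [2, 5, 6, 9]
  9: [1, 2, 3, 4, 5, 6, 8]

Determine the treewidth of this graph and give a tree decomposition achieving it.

Every bag has size at most 5, so the width is 5 − 1 = 4 and tw(G) ≤ 4. For the lower bound, the 5 vertices {1, 2, 4, 6, 9} are pairwise adjacent, and any tree decomposition puts a clique entirely inside one bag — forcing width ≥ 4. The upper and lower bounds meet at 4, so that is the treewidth.

Treewidth 4.
Bags: B1 = {1, 2, 4, 6, 9}  B2 = {2, 4, 5, 6, 9}  B3 = {2, 5, 6, 8, 9}  B4 = {2, 3, 5, 6, 9}  B5 = {2, 4, 5, 6, 7}
Tree: B1–B2, B2–B3, B3–B4, B2–B5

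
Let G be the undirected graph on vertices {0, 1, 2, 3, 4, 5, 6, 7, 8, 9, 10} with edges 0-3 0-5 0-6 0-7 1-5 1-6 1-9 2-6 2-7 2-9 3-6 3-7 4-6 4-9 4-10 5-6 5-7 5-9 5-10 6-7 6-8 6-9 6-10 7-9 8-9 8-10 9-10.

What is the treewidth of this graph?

A width-3 tree decomposition is:
Bags: B1 = {0, 5, 6, 7}  B2 = {0, 3, 6, 7}  B3 = {5, 6, 7, 9}  B4 = {2, 6, 7, 9}  B5 = {5, 6, 9, 10}  B6 = {6, 8, 9, 10}  B7 = {1, 5, 6, 9}  B8 = {4, 6, 9, 10}
Tree: B1–B2, B1–B3, B3–B4, B3–B5, B5–B6, B5–B7, B6–B8
Each bag holds 4 vertices, so the decomposition has width 3, which upper-bounds the treewidth. On the other hand G contains the 4-clique {0, 3, 6, 7}. A clique must lie in a single bag of any decomposition, so no decomposition can have width below 3. Therefore the treewidth is 3.

3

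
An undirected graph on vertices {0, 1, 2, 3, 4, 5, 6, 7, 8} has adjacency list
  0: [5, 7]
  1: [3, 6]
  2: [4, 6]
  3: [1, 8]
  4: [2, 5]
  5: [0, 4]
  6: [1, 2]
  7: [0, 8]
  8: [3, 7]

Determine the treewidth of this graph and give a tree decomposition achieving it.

Each bag holds 3 vertices, so the decomposition has width 2, which upper-bounds the treewidth. For the lower bound, G contains the cycle 4–5–0–7–8–3–1–6–2–4, so G is not a forest; only forests have treewidth ≤ 1, hence tw(G) ≥ 2. The upper and lower bounds meet at 2, so that is the treewidth.

Treewidth 2.
One such decomposition:
Bags: B1 = {0, 4, 5}  B2 = {0, 4, 7}  B3 = {4, 7, 8}  B4 = {3, 4, 8}  B5 = {1, 3, 4}  B6 = {1, 4, 6}  B7 = {2, 4, 6}
Tree: B1–B2, B2–B3, B3–B4, B4–B5, B5–B6, B6–B7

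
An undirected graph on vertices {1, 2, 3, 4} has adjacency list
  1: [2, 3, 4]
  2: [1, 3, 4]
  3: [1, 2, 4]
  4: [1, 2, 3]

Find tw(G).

3

A width-3 tree decomposition is:
Bags: B1 = {1, 2, 3, 4}
Tree: (single bag)
With just one bag of size 4, the width is 4 − 1 = 3, so tw(G) ≤ 3. For the lower bound, the 4 vertices {1, 2, 3, 4} are pairwise adjacent, and any tree decomposition puts a clique entirely inside one bag — forcing width ≥ 3. Hence tw(G) = 3 exactly.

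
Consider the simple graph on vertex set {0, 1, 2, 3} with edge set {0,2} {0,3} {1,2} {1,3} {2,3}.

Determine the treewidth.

A width-2 tree decomposition is:
Bags: B1 = {0, 2, 3}  B2 = {1, 2, 3}
Tree: B1–B2
Each bag holds 3 vertices, so the decomposition has width 2, which upper-bounds the treewidth. Conversely, {0, 2, 3} is a clique of size 3, and the vertices of any clique must share a bag in every tree decomposition; so some bag has ≥ 3 vertices and tw(G) ≥ 2. The upper and lower bounds meet at 2, so that is the treewidth.

2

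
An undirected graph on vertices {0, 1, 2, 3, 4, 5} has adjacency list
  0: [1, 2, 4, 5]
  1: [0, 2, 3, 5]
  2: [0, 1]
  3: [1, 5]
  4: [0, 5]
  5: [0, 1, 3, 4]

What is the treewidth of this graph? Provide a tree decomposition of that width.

Each bag holds 3 vertices, so the decomposition has width 2, which upper-bounds the treewidth. For the lower bound, the 3 vertices {0, 1, 2} are pairwise adjacent, and any tree decomposition puts a clique entirely inside one bag — forcing width ≥ 2. Hence tw(G) = 2 exactly.

Treewidth 2.
Bags: B1 = {0, 1, 5}  B2 = {0, 4, 5}  B3 = {1, 3, 5}  B4 = {0, 1, 2}
Tree: B1–B2, B1–B3, B1–B4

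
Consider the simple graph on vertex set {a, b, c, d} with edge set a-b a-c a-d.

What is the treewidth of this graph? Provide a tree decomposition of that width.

Treewidth 1.
One optimal decomposition is:
Bags: B1 = {a, b}  B2 = {a, d}  B3 = {a, c}
Tree: B1–B2, B1–B3

Each bag holds 2 vertices, so the decomposition has width 1, which upper-bounds the treewidth. Any graph with an edge has treewidth ≥ 1, and G has the edge b–a. Therefore the treewidth is 1.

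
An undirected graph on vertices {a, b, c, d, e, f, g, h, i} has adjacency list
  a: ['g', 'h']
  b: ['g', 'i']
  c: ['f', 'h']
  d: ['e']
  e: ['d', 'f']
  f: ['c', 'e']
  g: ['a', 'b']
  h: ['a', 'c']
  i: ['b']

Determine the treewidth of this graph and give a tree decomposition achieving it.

Every bag has size at most 2, so the width is 2 − 1 = 1 and tw(G) ≤ 1. G has an edge, so its treewidth is at least 1. Therefore the treewidth is 1.

Treewidth 1.
One such decomposition:
Bags: B1 = {b, i}  B2 = {b, g}  B3 = {a, g}  B4 = {a, h}  B5 = {c, h}  B6 = {c, f}  B7 = {e, f}  B8 = {d, e}
Tree: B1–B2, B2–B3, B3–B4, B4–B5, B5–B6, B6–B7, B7–B8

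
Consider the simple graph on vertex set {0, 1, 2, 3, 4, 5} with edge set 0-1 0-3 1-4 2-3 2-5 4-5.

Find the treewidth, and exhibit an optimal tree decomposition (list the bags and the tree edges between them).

The largest bag has 3 vertices, giving width 2; this decomposition certifies tw(G) ≤ 2. The edges 4–1–0–3–2–5–4 form a cycle, so G is not a tree and its treewidth is at least 2. The upper and lower bounds meet at 2, so that is the treewidth.

Treewidth 2.
Bags: B1 = {0, 1, 4}  B2 = {0, 3, 4}  B3 = {2, 3, 4}  B4 = {2, 4, 5}
Tree: B1–B2, B2–B3, B3–B4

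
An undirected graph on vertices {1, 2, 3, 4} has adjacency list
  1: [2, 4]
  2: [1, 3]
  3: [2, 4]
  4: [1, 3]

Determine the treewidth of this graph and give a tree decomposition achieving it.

The largest bag has 3 vertices, giving width 2; this decomposition certifies tw(G) ≤ 2. The edges 1–4–3–2–1 form a cycle, so G is not a tree and its treewidth is at least 2. Combining the bounds, tw(G) = 2.

Treewidth 2.
One optimal decomposition is:
Bags: B1 = {1, 3, 4}  B2 = {1, 2, 3}
Tree: B1–B2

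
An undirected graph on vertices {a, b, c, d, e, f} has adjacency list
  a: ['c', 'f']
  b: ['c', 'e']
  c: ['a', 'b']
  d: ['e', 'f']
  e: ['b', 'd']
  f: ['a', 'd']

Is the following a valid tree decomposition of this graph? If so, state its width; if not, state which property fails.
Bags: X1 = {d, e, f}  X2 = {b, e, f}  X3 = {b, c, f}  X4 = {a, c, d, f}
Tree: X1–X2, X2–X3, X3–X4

A tree decomposition must satisfy three properties: every vertex lies in some bag; for every edge, both endpoints lie together in some bag; and for every vertex, the bags containing it form a connected subtree. Here bags containing vertex d are not connected in the tree, so the decomposition is invalid.

No — bags containing vertex d are not connected in the tree.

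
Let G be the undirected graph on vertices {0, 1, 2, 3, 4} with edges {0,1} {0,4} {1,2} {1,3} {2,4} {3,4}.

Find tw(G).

A width-2 tree decomposition is:
Bags: B1 = {1, 3, 4}  B2 = {0, 1, 4}  B3 = {1, 2, 4}
Tree: B1–B2, B2–B3
Every bag has size at most 3, so the width is 3 − 1 = 2 and tw(G) ≤ 2. For the lower bound, G contains the cycle 1–3–4–0–1, so G is not a forest; only forests have treewidth ≤ 1, hence tw(G) ≥ 2. Combining the bounds, tw(G) = 2.

2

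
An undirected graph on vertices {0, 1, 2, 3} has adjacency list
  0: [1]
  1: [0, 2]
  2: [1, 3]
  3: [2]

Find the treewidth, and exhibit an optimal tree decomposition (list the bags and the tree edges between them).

The largest bag has 2 vertices, giving width 1; this decomposition certifies tw(G) ≤ 1. Since G has at least one edge (e.g. 1–2), it is not an edgeless graph, so tw(G) ≥ 1. Combining the bounds, tw(G) = 1.

Treewidth 1.
One such decomposition:
Bags: B1 = {1, 2}  B2 = {0, 1}  B3 = {2, 3}
Tree: B1–B2, B1–B3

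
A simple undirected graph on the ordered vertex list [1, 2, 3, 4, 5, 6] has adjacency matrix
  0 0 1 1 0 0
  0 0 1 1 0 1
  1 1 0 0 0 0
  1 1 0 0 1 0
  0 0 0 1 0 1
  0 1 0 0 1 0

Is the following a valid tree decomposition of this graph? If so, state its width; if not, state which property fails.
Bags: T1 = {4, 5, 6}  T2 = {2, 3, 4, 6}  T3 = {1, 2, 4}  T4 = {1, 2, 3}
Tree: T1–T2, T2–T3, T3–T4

A tree decomposition must satisfy three properties: every vertex lies in some bag; for every edge, both endpoints lie together in some bag; and for every vertex, the bags containing it form a connected subtree. Here bags containing vertex 3 are not connected in the tree, so the decomposition is invalid.

No — bags containing vertex 3 are not connected in the tree.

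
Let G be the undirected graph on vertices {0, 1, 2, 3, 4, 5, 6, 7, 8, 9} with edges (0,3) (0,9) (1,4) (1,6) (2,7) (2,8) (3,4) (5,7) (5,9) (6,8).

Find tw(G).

A width-2 tree decomposition is:
Bags: B1 = {0, 3, 9}  B2 = {3, 4, 9}  B3 = {1, 4, 9}  B4 = {1, 6, 9}  B5 = {6, 8, 9}  B6 = {2, 8, 9}  B7 = {2, 7, 9}  B8 = {5, 7, 9}
Tree: B1–B2, B2–B3, B3–B4, B4–B5, B5–B6, B6–B7, B7–B8
Every bag has size at most 3, so the width is 3 − 1 = 2 and tw(G) ≤ 2. The edges 9–0–3–4–1–6–8–2–7–5–9 form a cycle, so G is not a tree and its treewidth is at least 2. Combining the bounds, tw(G) = 2.

2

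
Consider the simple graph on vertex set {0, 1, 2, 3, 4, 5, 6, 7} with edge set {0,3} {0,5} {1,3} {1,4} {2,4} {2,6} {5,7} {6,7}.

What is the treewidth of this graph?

2

A width-2 tree decomposition is:
Bags: B1 = {2, 4, 6}  B2 = {1, 4, 6}  B3 = {1, 3, 6}  B4 = {0, 3, 6}  B5 = {0, 5, 6}  B6 = {5, 6, 7}
Tree: B1–B2, B2–B3, B3–B4, B4–B5, B5–B6
Each bag holds 3 vertices, so the decomposition has width 2, which upper-bounds the treewidth. The edges 6–2–4–1–3–0–5–7–6 form a cycle, so G is not a tree and its treewidth is at least 2. The upper and lower bounds meet at 2, so that is the treewidth.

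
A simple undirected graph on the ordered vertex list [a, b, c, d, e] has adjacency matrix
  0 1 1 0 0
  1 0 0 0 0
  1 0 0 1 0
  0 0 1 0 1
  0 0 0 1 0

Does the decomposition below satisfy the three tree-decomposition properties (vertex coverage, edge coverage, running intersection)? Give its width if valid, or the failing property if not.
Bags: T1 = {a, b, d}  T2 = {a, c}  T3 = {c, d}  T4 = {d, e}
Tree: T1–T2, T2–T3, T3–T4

No — bags containing vertex d are not connected in the tree.

A tree decomposition must satisfy three properties: every vertex lies in some bag; for every edge, both endpoints lie together in some bag; and for every vertex, the bags containing it form a connected subtree. Here bags containing vertex d are not connected in the tree, so the decomposition is invalid.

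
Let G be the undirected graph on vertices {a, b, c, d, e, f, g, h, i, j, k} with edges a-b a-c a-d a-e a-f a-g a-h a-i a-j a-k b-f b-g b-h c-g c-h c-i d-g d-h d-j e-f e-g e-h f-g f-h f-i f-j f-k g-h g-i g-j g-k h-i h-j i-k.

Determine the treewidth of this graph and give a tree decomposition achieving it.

The largest bag has 5 vertices, giving width 4; this decomposition certifies tw(G) ≤ 4. Conversely, {a, d, g, h, j} is a clique of size 5, and the vertices of any clique must share a bag in every tree decomposition; so some bag has ≥ 5 vertices and tw(G) ≥ 4. Therefore the treewidth is 4.

Treewidth 4.
Bags: B1 = {a, e, f, g, h}  B2 = {a, f, g, h, i}  B3 = {a, f, g, i, k}  B4 = {a, f, g, h, j}  B5 = {a, d, g, h, j}  B6 = {a, c, g, h, i}  B7 = {a, b, f, g, h}
Tree: B1–B2, B2–B3, B2–B4, B4–B5, B2–B6, B4–B7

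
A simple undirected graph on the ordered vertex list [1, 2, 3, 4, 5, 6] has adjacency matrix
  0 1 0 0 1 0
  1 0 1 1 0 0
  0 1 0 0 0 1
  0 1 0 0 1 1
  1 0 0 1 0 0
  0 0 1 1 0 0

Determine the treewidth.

2

A width-2 tree decomposition is:
Bags: B1 = {2, 3, 6}  B2 = {2, 4, 6}  B3 = {1, 2, 4}  B4 = {1, 4, 5}
Tree: B1–B2, B2–B3, B3–B4
Every bag has size at most 3, so the width is 3 − 1 = 2 and tw(G) ≤ 2. Since 3–6–4–2–3 is a cycle in G, G is not acyclic. Forests are exactly the graphs of treewidth ≤ 1, so tw(G) ≥ 2. Combining the bounds, tw(G) = 2.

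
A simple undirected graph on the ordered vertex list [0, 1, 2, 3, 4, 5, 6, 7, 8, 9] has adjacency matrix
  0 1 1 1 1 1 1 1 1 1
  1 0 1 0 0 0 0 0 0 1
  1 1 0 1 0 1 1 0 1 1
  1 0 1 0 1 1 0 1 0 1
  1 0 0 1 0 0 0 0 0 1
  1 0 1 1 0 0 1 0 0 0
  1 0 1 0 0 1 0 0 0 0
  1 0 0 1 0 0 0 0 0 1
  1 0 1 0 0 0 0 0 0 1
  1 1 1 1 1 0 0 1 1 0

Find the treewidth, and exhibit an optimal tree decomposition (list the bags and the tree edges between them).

The largest bag has 4 vertices, giving width 3; this decomposition certifies tw(G) ≤ 3. For the lower bound, the 4 vertices {0, 2, 8, 9} are pairwise adjacent, and any tree decomposition puts a clique entirely inside one bag — forcing width ≥ 3. The upper and lower bounds meet at 3, so that is the treewidth.

Treewidth 3.
One optimal decomposition is:
Bags: B1 = {0, 2, 8, 9}  B2 = {0, 2, 3, 9}  B3 = {0, 1, 2, 9}  B4 = {0, 3, 7, 9}  B5 = {0, 2, 3, 5}  B6 = {0, 3, 4, 9}  B7 = {0, 2, 5, 6}
Tree: B1–B2, B2–B3, B2–B4, B2–B5, B4–B6, B5–B7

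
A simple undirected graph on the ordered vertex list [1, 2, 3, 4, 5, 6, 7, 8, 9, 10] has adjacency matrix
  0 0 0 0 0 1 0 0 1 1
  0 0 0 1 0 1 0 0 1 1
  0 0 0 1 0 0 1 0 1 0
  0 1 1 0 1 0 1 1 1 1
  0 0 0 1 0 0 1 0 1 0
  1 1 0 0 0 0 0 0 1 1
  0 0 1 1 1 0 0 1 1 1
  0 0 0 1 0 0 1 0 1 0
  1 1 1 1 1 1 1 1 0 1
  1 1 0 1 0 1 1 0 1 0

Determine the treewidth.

3

A width-3 tree decomposition is:
Bags: B1 = {4, 7, 9, 10}  B2 = {2, 4, 9, 10}  B3 = {2, 6, 9, 10}  B4 = {3, 4, 7, 9}  B5 = {1, 6, 9, 10}  B6 = {4, 7, 8, 9}  B7 = {4, 5, 7, 9}
Tree: B1–B2, B2–B3, B1–B4, B3–B5, B1–B6, B6–B7
Every bag has size at most 4, so the width is 4 − 1 = 3 and tw(G) ≤ 3. On the other hand G contains the 4-clique {1, 6, 9, 10}. A clique must lie in a single bag of any decomposition, so no decomposition can have width below 3. Therefore the treewidth is 3.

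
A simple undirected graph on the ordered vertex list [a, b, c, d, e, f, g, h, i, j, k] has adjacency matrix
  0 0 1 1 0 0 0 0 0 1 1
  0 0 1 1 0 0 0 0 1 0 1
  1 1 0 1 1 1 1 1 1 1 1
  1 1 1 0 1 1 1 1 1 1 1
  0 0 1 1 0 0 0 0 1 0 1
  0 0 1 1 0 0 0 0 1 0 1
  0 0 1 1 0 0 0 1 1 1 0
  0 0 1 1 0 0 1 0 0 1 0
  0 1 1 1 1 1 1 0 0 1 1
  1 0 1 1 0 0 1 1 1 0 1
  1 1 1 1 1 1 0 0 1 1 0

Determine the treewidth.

A width-4 tree decomposition is:
Bags: B1 = {c, d, i, j, k}  B2 = {a, c, d, j, k}  B3 = {b, c, d, i, k}  B4 = {c, d, e, i, k}  B5 = {c, d, g, i, j}  B6 = {c, d, g, h, j}  B7 = {c, d, f, i, k}
Tree: B1–B2, B1–B3, B3–B4, B1–B5, B5–B6, B3–B7
The largest bag has 5 vertices, giving width 4; this decomposition certifies tw(G) ≤ 4. On the other hand G contains the 5-clique {c, d, g, h, j}. A clique must lie in a single bag of any decomposition, so no decomposition can have width below 4. Combining the bounds, tw(G) = 4.

4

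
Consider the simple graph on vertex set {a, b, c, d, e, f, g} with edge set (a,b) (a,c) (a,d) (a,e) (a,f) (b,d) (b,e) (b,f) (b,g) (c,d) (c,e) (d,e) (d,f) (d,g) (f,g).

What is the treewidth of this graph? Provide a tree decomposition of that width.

Treewidth 3.
Bags: B1 = {a, b, d, f}  B2 = {a, b, d, e}  B3 = {b, d, f, g}  B4 = {a, c, d, e}
Tree: B1–B2, B1–B3, B2–B4

The largest bag has 4 vertices, giving width 3; this decomposition certifies tw(G) ≤ 3. On the other hand G contains the 4-clique {a, c, d, e}. A clique must lie in a single bag of any decomposition, so no decomposition can have width below 3. Combining the bounds, tw(G) = 3.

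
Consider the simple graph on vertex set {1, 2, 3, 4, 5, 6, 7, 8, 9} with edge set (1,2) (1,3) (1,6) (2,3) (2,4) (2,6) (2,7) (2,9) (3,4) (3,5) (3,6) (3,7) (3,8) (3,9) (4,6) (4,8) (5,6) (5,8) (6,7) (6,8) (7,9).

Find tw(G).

3

A width-3 tree decomposition is:
Bags: B1 = {2, 3, 4, 6}  B2 = {2, 3, 6, 7}  B3 = {3, 4, 6, 8}  B4 = {3, 5, 6, 8}  B5 = {2, 3, 7, 9}  B6 = {1, 2, 3, 6}
Tree: B1–B2, B1–B3, B3–B4, B2–B5, B1–B6
The largest bag has 4 vertices, giving width 3; this decomposition certifies tw(G) ≤ 3. On the other hand G contains the 4-clique {2, 3, 7, 9}. A clique must lie in a single bag of any decomposition, so no decomposition can have width below 3. Therefore the treewidth is 3.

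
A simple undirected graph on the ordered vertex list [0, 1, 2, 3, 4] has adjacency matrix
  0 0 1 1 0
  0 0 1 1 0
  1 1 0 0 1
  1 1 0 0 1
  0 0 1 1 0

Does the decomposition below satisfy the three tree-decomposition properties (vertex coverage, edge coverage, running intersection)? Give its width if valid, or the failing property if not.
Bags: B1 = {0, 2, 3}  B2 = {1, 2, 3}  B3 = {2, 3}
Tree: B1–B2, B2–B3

No — vertex 4 appears in no bag.

A tree decomposition must satisfy three properties: every vertex lies in some bag; for every edge, both endpoints lie together in some bag; and for every vertex, the bags containing it form a connected subtree. Here vertex 4 appears in no bag, so the decomposition is invalid.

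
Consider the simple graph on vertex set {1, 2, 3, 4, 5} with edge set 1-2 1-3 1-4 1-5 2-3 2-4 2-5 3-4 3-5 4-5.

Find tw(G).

4

A width-4 tree decomposition is:
Bags: B1 = {1, 2, 3, 4, 5}
Tree: (single bag)
A single bag containing all 5 vertices is trivially a valid decomposition of width 4. Conversely, {1, 2, 3, 4, 5} is a clique of size 5, and the vertices of any clique must share a bag in every tree decomposition; so some bag has ≥ 5 vertices and tw(G) ≥ 4. Therefore the treewidth is 4.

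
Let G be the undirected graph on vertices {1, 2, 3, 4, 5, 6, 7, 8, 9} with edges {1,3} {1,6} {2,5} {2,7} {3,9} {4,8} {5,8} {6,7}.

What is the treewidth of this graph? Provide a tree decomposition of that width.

Every bag has size at most 2, so the width is 2 − 1 = 1 and tw(G) ≤ 1. Any graph with an edge has treewidth ≥ 1, and G has the edge 4–8. The upper and lower bounds meet at 1, so that is the treewidth.

Treewidth 1.
One optimal decomposition is:
Bags: B1 = {4, 8}  B2 = {5, 8}  B3 = {2, 5}  B4 = {2, 7}  B5 = {6, 7}  B6 = {1, 6}  B7 = {1, 3}  B8 = {3, 9}
Tree: B1–B2, B2–B3, B3–B4, B4–B5, B5–B6, B6–B7, B7–B8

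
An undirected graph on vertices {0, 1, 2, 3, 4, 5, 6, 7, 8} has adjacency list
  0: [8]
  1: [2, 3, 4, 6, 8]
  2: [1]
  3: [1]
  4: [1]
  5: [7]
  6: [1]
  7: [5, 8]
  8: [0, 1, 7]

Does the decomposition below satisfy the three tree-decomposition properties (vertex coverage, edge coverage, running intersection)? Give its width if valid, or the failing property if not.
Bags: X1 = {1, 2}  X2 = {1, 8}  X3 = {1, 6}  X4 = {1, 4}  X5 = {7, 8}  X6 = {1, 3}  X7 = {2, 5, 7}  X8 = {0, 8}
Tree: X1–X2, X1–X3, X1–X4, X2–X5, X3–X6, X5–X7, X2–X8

A tree decomposition must satisfy three properties: every vertex lies in some bag; for every edge, both endpoints lie together in some bag; and for every vertex, the bags containing it form a connected subtree. Here bags containing vertex 2 are not connected in the tree, so the decomposition is invalid.

No — bags containing vertex 2 are not connected in the tree.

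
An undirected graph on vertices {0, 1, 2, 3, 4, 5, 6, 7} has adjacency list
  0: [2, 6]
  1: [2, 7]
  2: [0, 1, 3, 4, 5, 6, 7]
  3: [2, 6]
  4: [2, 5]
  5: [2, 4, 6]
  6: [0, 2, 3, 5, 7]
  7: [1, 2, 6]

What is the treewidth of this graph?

A width-2 tree decomposition is:
Bags: B1 = {2, 6, 7}  B2 = {2, 5, 6}  B3 = {2, 4, 5}  B4 = {2, 3, 6}  B5 = {0, 2, 6}  B6 = {1, 2, 7}
Tree: B1–B2, B2–B3, B2–B4, B4–B5, B1–B6
Every bag has size at most 3, so the width is 3 − 1 = 2 and tw(G) ≤ 2. For the lower bound, the 3 vertices {1, 2, 7} are pairwise adjacent, and any tree decomposition puts a clique entirely inside one bag — forcing width ≥ 2. The upper and lower bounds meet at 2, so that is the treewidth.

2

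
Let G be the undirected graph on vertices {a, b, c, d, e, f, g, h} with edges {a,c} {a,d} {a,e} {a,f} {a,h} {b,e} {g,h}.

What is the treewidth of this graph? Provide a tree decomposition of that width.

Every bag has size at most 2, so the width is 2 − 1 = 1 and tw(G) ≤ 1. Any graph with an edge has treewidth ≥ 1, and G has the edge c–a. Therefore the treewidth is 1.

Treewidth 1.
Bags: B1 = {a, c}  B2 = {a, e}  B3 = {a, f}  B4 = {a, d}  B5 = {b, e}  B6 = {a, h}  B7 = {g, h}
Tree: B1–B2, B2–B3, B2–B4, B2–B5, B1–B6, B6–B7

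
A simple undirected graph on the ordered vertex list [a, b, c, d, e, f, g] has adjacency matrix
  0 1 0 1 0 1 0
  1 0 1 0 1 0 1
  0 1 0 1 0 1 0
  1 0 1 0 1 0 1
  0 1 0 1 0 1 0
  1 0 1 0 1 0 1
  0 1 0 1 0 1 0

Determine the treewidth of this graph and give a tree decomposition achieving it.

Each bag holds 4 vertices, so the decomposition has width 3, which upper-bounds the treewidth. For the lower bound: the 4 vertex sets {a,b}, {f,g}, {d}, {e} are disjoint, each induces a connected subgraph, and every pair is joined by at least one edge of G. Contracting each set to a single vertex therefore yields K_{4} as a minor, and since treewidth is minor-monotone, tw(G) ≥ tw(K_{4}) = 3. The upper and lower bounds meet at 3, so that is the treewidth.

Treewidth 3.
One such decomposition:
Bags: B1 = {a, b, d, f}  B2 = {b, d, f, g}  B3 = {b, d, e, f}  B4 = {b, c, d, f}
Tree: B1–B2, B2–B3, B3–B4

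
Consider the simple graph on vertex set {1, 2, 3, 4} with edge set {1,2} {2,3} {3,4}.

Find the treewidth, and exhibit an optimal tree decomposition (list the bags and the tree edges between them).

Treewidth 1.
Bags: B1 = {1, 2}  B2 = {2, 3}  B3 = {3, 4}
Tree: B1–B2, B2–B3

Every bag has size at most 2, so the width is 2 − 1 = 1 and tw(G) ≤ 1. Any graph with an edge has treewidth ≥ 1, and G has the edge 1–2. Combining the bounds, tw(G) = 1.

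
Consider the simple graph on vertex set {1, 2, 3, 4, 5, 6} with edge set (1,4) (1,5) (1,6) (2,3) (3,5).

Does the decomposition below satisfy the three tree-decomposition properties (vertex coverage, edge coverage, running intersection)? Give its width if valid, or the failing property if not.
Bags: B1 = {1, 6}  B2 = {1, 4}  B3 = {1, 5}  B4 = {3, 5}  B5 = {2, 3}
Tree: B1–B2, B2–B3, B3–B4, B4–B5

Checking the three conditions: (i) the bags cover all of {1, 2, 3, 4, 5, 6}; (ii) for each edge, some bag contains both endpoints; (iii) the bags containing any fixed vertex form a subtree. All hold, so the decomposition is valid with width 2 − 1 = 1.

Yes; width 1.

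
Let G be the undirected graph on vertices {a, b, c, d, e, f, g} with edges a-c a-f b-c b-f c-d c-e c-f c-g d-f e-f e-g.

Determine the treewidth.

A width-2 tree decomposition is:
Bags: B1 = {a, c, f}  B2 = {b, c, f}  B3 = {c, e, f}  B4 = {c, e, g}  B5 = {c, d, f}
Tree: B1–B2, B1–B3, B3–B4, B2–B5
Each bag holds 3 vertices, so the decomposition has width 2, which upper-bounds the treewidth. Conversely, {c, e, g} is a clique of size 3, and the vertices of any clique must share a bag in every tree decomposition; so some bag has ≥ 3 vertices and tw(G) ≥ 2. The upper and lower bounds meet at 2, so that is the treewidth.

2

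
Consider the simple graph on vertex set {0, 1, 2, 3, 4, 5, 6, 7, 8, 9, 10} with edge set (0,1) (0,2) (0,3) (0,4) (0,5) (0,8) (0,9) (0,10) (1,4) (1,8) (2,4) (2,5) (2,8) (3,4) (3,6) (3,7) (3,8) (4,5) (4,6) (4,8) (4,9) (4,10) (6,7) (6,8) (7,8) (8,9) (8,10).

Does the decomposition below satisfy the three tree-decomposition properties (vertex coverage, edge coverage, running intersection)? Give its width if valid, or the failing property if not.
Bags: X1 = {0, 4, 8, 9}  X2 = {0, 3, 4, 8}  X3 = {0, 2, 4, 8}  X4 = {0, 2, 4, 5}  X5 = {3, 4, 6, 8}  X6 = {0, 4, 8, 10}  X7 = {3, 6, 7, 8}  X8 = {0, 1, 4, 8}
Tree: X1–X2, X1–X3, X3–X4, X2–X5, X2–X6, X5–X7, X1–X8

Vertex coverage: the bags together contain {0, 1, 2, 3, 4, 5, 6, 7, 8, 9, 10}, the full vertex set. Edge coverage: each edge of G has both endpoints in at least one bag. Running intersection: for every vertex, the bags containing it form a connected subtree. All three properties hold, so this is a valid tree decomposition of width max|bag| − 1 = 3, and hence tw(G) ≤ 3.

Yes; width 3.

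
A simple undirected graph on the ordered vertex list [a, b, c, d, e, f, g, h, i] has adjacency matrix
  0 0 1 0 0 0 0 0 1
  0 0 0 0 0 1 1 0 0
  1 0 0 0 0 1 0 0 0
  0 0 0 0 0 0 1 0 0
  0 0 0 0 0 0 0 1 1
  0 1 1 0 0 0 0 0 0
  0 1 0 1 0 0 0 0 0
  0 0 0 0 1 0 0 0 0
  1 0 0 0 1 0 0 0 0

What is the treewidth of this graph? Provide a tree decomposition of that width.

The largest bag has 2 vertices, giving width 1; this decomposition certifies tw(G) ≤ 1. Any graph with an edge has treewidth ≥ 1, and G has the edge h–e. Therefore the treewidth is 1.

Treewidth 1.
Bags: B1 = {e, h}  B2 = {e, i}  B3 = {a, i}  B4 = {a, c}  B5 = {c, f}  B6 = {b, f}  B7 = {b, g}  B8 = {d, g}
Tree: B1–B2, B2–B3, B3–B4, B4–B5, B5–B6, B6–B7, B7–B8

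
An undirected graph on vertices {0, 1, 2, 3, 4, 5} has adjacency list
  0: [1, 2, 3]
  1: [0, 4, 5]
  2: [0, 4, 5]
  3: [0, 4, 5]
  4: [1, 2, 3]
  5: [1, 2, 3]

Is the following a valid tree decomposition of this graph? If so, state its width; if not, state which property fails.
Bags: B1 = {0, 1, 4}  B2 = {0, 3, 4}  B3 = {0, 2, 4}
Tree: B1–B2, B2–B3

A tree decomposition must satisfy three properties: every vertex lies in some bag; for every edge, both endpoints lie together in some bag; and for every vertex, the bags containing it form a connected subtree. Here vertex 5 appears in no bag, so the decomposition is invalid.

No — vertex 5 appears in no bag.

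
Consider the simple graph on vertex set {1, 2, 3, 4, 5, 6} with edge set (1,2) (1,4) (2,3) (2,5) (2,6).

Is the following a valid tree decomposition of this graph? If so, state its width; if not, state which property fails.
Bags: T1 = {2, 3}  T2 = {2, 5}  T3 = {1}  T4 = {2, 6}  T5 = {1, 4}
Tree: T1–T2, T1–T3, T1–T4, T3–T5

No — edge (2,1) lies in no bag.

A tree decomposition must satisfy three properties: every vertex lies in some bag; for every edge, both endpoints lie together in some bag; and for every vertex, the bags containing it form a connected subtree. Here edge (2,1) lies in no bag, so the decomposition is invalid.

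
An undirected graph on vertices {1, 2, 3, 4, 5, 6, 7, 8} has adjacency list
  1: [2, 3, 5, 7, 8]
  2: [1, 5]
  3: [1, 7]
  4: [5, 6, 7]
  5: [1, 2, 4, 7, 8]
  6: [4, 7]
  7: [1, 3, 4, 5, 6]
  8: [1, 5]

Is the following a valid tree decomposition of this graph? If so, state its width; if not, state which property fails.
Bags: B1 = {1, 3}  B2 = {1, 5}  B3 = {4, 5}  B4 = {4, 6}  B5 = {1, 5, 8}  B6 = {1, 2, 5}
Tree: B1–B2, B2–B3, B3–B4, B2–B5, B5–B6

A tree decomposition must satisfy three properties: every vertex lies in some bag; for every edge, both endpoints lie together in some bag; and for every vertex, the bags containing it form a connected subtree. Here vertex 7 appears in no bag, so the decomposition is invalid.

No — vertex 7 appears in no bag.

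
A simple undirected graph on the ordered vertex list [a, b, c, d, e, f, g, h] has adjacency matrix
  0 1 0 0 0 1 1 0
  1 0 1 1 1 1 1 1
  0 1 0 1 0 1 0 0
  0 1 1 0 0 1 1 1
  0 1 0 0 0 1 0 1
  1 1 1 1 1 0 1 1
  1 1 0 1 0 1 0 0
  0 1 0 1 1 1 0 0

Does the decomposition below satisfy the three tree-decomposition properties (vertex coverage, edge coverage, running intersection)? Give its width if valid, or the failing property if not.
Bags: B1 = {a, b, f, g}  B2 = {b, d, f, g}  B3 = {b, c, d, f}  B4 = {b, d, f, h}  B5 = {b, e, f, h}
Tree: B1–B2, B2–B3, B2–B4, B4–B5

Yes; width 3.

Checking the three conditions: (i) the bags cover all of {a, b, c, d, e, f, g, h}; (ii) for each edge, some bag contains both endpoints; (iii) the bags containing any fixed vertex form a subtree. All hold, so the decomposition is valid with width 4 − 1 = 3.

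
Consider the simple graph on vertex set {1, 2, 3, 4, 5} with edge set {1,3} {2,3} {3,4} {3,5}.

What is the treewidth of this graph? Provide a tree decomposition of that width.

Treewidth 1.
One optimal decomposition is:
Bags: B1 = {2, 3}  B2 = {3, 4}  B3 = {3, 5}  B4 = {1, 3}
Tree: B1–B2, B2–B3, B3–B4

Every bag has size at most 2, so the width is 2 − 1 = 1 and tw(G) ≤ 1. Any graph with an edge has treewidth ≥ 1, and G has the edge 3–2. Hence tw(G) = 1 exactly.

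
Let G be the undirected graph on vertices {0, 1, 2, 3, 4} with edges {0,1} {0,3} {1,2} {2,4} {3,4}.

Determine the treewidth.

2

A width-2 tree decomposition is:
Bags: B1 = {1, 2, 4}  B2 = {0, 1, 4}  B3 = {0, 3, 4}
Tree: B1–B2, B2–B3
Each bag holds 3 vertices, so the decomposition has width 2, which upper-bounds the treewidth. For the lower bound, G contains the cycle 4–2–1–0–3–4, so G is not a forest; only forests have treewidth ≤ 1, hence tw(G) ≥ 2. Therefore the treewidth is 2.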